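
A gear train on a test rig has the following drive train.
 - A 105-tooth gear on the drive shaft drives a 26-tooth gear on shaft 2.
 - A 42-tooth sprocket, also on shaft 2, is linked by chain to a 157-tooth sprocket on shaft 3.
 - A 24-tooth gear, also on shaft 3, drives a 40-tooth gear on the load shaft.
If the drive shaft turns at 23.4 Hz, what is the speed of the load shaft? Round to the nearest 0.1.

gear mesh 26/105 = 0.24762 → 23.4/0.24762 = 94.5 Hz
chain 157/42 = 3.7381 → 94.5/3.7381 = 25.28 Hz
gear mesh 40/24 = 1.6667 → 25.28/1.6667 = 15.168 Hz

15.2 Hz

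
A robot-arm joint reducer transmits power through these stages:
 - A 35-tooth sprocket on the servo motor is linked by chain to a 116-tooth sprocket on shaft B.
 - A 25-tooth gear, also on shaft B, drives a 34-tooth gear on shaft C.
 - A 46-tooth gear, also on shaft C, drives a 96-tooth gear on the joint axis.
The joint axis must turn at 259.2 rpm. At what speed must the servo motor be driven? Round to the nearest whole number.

Overall ratio R = 3.3143 × 1.36 × 2.087 = 9.4068.
Required input speed = output speed × R = 259.2 × 9.4068 = 2438.2 rpm.

2438 rpm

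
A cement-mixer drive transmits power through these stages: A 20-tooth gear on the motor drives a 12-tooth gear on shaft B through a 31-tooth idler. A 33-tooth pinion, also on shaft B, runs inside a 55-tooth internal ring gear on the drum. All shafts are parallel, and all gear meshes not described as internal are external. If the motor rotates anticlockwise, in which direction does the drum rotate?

the motor → shaft B: driver → idler → driven is 2 external meshes, 2 reversals → CCW.
shaft B → the drum: internal mesh, same direction → CCW.
2 reversals in total — an even number — so the drum turns the same way as the motor.

anticlockwise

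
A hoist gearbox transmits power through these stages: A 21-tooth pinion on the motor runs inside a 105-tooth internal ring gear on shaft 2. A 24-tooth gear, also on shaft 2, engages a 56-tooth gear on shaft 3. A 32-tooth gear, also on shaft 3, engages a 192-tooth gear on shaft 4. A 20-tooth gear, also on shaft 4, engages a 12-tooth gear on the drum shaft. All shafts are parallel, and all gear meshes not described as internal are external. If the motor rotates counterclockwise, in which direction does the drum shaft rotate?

the motor → shaft 2: internal mesh, same direction → CCW.
shaft 2 → shaft 3: external mesh, 1 reversal → CW.
shaft 3 → shaft 4: external mesh, 1 reversal → CCW.
shaft 4 → the drum shaft: external mesh, 1 reversal → CW.
3 reversals in total — an odd number — so the drum shaft turns opposite to the motor.

clockwise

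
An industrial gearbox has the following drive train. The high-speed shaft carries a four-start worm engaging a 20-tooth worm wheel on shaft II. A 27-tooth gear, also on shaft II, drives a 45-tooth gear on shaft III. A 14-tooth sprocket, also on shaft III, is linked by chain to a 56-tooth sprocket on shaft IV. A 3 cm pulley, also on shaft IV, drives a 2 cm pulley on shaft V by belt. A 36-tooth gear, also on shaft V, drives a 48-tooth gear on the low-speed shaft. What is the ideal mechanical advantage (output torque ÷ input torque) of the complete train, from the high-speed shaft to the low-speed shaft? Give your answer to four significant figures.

Each stage contributes driven/driver: worm 20/4 = 5, gear mesh 45/27 = 1.6667, chain 56/14 = 4, belt 2/3 = 0.66667, gear mesh 48/36 = 1.3333.
Overall: 5 × 1.6667 × 4 × 0.66667 × 1.3333 = 29.63.

29.63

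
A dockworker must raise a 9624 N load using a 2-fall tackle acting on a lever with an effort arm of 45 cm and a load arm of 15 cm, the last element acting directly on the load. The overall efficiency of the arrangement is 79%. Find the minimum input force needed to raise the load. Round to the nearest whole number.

2030 N

Block-and-tackle MA = number of supporting rope parts = 2.
Lever MA = effort arm / load arm = 45/15 = 3.
Combined ideal MA = 2 × 3 = 6.
Actual MA = 6 × 0.79 = 4.74.
Effort = load / actual MA = 9624 / 4.74 = 2030.4 N.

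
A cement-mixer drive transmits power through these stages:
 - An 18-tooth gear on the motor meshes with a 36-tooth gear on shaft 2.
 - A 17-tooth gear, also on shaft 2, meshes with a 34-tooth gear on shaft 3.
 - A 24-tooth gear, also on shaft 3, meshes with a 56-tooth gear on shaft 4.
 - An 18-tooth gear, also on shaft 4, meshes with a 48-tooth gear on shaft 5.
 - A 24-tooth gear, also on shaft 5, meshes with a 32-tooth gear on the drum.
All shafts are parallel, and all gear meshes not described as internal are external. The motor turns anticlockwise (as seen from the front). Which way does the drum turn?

clockwise

the motor → shaft 2: external mesh, 1 reversal → CW.
shaft 2 → shaft 3: external mesh, 1 reversal → CCW.
shaft 3 → shaft 4: external mesh, 1 reversal → CW.
shaft 4 → shaft 5: external mesh, 1 reversal → CCW.
shaft 5 → the drum: external mesh, 1 reversal → CW.
5 reversals in total — an odd number — so the drum turns opposite to the motor.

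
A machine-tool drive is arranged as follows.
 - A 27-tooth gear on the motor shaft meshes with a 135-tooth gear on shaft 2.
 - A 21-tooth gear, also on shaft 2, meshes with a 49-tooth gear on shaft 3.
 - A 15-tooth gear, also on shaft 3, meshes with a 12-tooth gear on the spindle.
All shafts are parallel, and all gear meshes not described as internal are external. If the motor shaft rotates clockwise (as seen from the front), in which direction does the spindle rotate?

counterclockwise

the motor shaft → shaft 2: external mesh, 1 reversal → CCW.
shaft 2 → shaft 3: external mesh, 1 reversal → CW.
shaft 3 → the spindle: external mesh, 1 reversal → CCW.
3 reversals in total — an odd number — so the spindle turns opposite to the motor shaft.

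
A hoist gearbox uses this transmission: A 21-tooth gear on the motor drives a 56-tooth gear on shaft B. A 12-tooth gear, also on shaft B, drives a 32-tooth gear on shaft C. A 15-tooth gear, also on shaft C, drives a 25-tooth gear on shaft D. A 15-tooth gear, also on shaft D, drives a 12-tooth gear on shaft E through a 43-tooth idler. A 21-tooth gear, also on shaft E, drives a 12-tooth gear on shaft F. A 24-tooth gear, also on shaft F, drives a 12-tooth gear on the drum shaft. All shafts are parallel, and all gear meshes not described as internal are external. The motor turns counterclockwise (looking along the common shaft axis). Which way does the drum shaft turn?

the motor → shaft B: external mesh, 1 reversal → CW.
shaft B → shaft C: external mesh, 1 reversal → CCW.
shaft C → shaft D: external mesh, 1 reversal → CW.
shaft D → shaft E: driver → idler → driven is 2 external meshes, 2 reversals → CW.
shaft E → shaft F: external mesh, 1 reversal → CCW.
shaft F → the drum shaft: external mesh, 1 reversal → CW.
7 reversals in total — an odd number — so the drum shaft turns opposite to the motor.

clockwise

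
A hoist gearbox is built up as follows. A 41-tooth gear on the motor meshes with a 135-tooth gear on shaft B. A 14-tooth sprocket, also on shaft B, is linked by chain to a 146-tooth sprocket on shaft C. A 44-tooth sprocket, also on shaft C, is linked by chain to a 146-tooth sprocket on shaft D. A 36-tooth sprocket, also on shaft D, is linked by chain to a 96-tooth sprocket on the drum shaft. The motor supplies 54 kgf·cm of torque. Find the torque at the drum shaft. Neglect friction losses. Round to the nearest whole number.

16407 kgf·cm

After the gear mesh (135/41): 54 × 3.2927 = 177.8 kgf·cm
After the chain (146/14): 177.8 × 10.429 = 1854.3 kgf·cm
After the chain (146/44): 1854.3 × 3.3182 = 6152.7 kgf·cm
After the chain (96/36): 6152.7 × 2.6667 = 16407 kgf·cm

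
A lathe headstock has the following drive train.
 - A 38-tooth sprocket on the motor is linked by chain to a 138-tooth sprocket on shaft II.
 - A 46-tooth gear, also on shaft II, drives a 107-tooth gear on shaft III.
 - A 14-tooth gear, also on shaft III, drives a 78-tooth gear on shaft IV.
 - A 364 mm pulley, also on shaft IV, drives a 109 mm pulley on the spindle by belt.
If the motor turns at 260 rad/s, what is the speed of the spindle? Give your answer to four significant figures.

chain 138/38 = 3.6316 → 260/3.6316 = 71.594 rad/s
gear mesh 107/46 = 2.3261 → 71.594/2.3261 = 30.779 rad/s
gear mesh 78/14 = 5.5714 → 30.779/5.5714 = 5.5244 rad/s
belt 109/364 = 0.29945 → 5.5244/0.29945 = 18.448 rad/s

18.45 rad/s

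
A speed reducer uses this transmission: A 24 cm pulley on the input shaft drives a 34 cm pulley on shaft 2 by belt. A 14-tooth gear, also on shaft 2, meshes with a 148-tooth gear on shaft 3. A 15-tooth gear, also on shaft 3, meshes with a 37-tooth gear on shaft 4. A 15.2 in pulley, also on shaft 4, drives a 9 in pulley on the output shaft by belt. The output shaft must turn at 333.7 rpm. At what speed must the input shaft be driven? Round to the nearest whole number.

Overall ratio R = 1.4167 × 10.571 × 2.4667 × 0.59211 = 21.873.
Required input speed = output speed × R = 333.7 × 21.873 = 7299.1 rpm.

7299 rpm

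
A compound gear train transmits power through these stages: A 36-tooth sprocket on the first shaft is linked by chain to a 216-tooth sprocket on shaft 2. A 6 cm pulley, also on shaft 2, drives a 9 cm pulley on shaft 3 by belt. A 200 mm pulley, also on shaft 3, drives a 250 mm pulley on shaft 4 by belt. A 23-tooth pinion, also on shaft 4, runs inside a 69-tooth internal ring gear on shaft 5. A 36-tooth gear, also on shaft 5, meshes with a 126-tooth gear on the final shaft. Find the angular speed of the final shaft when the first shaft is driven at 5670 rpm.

48 rpm

Chain: ratio = 216/36 = 6, so shaft 2 turns at 5670 / 6 = 945 rpm.
Belt: ratio = 9/6 = 1.5, so shaft 3 turns at 945 / 1.5 = 630 rpm.
Belt: ratio = 250/200 = 1.25, so shaft 4 turns at 630 / 1.25 = 504 rpm.
Internal gear: ratio = 69/23 = 3, so shaft 5 turns at 504 / 3 = 168 rpm.
Gear mesh: ratio = 126/36 = 3.5, so the final shaft turns at 168 / 3.5 = 48 rpm.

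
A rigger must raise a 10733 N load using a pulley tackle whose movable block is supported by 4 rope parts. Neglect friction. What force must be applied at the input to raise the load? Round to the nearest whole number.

2683 N

Block-and-tackle MA = number of supporting rope parts = 4.
Effort = load / MA = 10733 / 4 = 2683.2 N.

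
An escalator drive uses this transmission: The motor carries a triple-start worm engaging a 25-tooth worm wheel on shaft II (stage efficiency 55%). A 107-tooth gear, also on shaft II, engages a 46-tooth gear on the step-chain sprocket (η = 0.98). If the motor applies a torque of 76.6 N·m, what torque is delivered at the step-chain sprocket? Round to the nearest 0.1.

After the worm (25/3): 76.6 × 8.3333 × 0.55 = 351.08 N·m
After the gear mesh (46/107): 351.08 × 0.42991 × 0.98 = 147.91 N·m

147.9 N·m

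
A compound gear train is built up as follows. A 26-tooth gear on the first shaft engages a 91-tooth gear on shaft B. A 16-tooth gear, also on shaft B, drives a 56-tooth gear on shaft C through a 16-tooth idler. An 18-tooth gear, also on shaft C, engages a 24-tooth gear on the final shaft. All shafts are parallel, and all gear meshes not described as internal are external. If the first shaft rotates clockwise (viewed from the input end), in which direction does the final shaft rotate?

clockwise

the first shaft → shaft B: external mesh, 1 reversal → CCW.
shaft B → shaft C: driver → idler → driven is 2 external meshes, 2 reversals → CCW.
shaft C → the final shaft: external mesh, 1 reversal → CW.
4 reversals in total — an even number — so the final shaft turns the same way as the first shaft.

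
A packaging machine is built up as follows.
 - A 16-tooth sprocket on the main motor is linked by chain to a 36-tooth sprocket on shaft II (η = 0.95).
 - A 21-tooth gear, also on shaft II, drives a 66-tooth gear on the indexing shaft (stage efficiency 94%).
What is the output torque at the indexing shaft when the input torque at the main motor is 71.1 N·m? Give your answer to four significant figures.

449.0 N·m

After the chain (36/16): 71.1 × 2.25 × 0.95 = 151.98 N·m
After the gear mesh (66/21): 151.98 × 3.1429 × 0.94 = 448.98 N·m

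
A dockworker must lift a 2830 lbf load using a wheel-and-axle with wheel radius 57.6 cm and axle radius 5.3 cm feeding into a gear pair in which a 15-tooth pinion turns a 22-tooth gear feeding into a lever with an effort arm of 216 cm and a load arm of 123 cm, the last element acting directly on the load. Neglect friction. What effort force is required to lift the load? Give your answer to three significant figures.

Wheel-and-axle MA = R/r = 57.6/5.3 = 10.868.
Gear pair MA = 22/15 = 1.4667.
Lever MA = effort arm / load arm = 216/123 = 1.7561.
Combined ideal MA = 10.868 × 1.4667 × 1.7561 = 27.992.
Effort = load / MA = 2830 / 27.992 = 101.1 lbf.

101 lbf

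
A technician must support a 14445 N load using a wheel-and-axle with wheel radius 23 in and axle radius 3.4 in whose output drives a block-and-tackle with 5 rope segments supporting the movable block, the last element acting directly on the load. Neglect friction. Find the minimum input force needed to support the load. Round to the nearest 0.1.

427.1 N

Wheel-and-axle MA = R/r = 23/3.4 = 6.7647.
Block-and-tackle MA = number of supporting rope parts = 5.
Combined ideal MA = 6.7647 × 5 = 33.824.
Effort = load / MA = 14445 / 33.824 = 427.07 N.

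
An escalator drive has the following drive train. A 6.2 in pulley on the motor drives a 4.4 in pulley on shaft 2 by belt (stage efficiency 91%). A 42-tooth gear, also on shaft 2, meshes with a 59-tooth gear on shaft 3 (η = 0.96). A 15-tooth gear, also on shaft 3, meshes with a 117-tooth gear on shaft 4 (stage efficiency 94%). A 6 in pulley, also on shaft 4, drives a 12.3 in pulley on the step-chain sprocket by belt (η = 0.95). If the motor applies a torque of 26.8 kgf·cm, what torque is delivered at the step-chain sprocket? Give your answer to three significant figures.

Belt: ratio = 4.4/6.2 = 0.70968; torque at shaft 2 = 26.8 × 0.70968 × 0.91 = 17.308 kgf·cm.
Gear mesh: ratio = 59/42 = 1.4048; torque at shaft 3 = 17.308 × 1.4048 × 0.96 = 23.341 kgf·cm.
Gear mesh: ratio = 117/15 = 7.8; torque at shaft 4 = 23.341 × 7.8 × 0.94 = 171.13 kgf·cm.
Belt: ratio = 12.3/6 = 2.05; torque at the step-chain sprocket = 171.13 × 2.05 × 0.95 = 333.28 kgf·cm.

333 kgf·cm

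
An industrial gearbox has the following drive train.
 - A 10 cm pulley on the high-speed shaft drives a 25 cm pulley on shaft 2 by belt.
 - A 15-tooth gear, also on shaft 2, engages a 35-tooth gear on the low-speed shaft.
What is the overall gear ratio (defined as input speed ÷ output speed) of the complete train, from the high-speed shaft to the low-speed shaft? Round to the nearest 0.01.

5.83

Each stage contributes driven/driver: belt 25/10 = 2.5, gear mesh 35/15 = 2.3333.
Overall: 2.5 × 2.3333 = 5.8333.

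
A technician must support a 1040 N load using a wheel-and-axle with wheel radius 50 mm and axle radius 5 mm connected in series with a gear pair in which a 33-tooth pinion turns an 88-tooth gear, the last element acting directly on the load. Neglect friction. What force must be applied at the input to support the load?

Wheel-and-axle MA = R/r = 50/5 = 10.
Gear pair MA = 88/33 = 2.6667.
Combined ideal MA = 10 × 2.6667 = 26.667.
Effort = load / MA = 1040 / 26.667 = 39 N.

39 N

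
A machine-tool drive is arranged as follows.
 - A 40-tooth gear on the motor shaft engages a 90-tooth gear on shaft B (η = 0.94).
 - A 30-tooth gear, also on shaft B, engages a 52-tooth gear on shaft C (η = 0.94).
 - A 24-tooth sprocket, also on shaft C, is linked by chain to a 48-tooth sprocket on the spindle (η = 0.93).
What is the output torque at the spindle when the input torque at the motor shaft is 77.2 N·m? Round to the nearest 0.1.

Gear mesh: ratio = 90/40 = 2.25; torque at shaft B = 77.2 × 2.25 × 0.94 = 163.28 N·m.
Gear mesh: ratio = 52/30 = 1.7333; torque at shaft C = 163.28 × 1.7333 × 0.94 = 266.03 N·m.
Chain: ratio = 48/24 = 2; torque at the spindle = 266.03 × 2 × 0.93 = 494.82 N·m.

494.8 N·m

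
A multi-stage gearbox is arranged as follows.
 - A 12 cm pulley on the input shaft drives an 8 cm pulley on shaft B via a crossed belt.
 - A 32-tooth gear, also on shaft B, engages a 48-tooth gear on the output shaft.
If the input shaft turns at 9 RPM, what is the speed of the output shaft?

9 RPM

belt 8/12 = 0.66667 → 9/0.66667 = 13.5 RPM
gear mesh 48/32 = 1.5 → 13.5/1.5 = 9 RPM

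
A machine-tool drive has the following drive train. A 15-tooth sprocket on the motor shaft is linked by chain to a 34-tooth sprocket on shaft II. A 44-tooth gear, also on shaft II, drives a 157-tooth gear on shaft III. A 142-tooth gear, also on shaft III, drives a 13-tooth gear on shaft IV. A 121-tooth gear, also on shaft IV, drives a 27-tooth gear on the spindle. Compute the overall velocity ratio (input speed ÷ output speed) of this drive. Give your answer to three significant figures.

0.165

Each stage contributes driven/driver: chain 34/15 = 2.2667, gear mesh 157/44 = 3.5682, gear mesh 13/142 = 0.091549, gear mesh 27/121 = 0.22314.
Overall: 2.2667 × 3.5682 × 0.091549 × 0.22314 = 0.16522.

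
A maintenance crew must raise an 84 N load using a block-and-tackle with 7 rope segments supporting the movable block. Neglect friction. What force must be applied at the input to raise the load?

Block-and-tackle MA = number of supporting rope parts = 7.
Effort = load / MA = 84 / 7 = 12 N.

12 N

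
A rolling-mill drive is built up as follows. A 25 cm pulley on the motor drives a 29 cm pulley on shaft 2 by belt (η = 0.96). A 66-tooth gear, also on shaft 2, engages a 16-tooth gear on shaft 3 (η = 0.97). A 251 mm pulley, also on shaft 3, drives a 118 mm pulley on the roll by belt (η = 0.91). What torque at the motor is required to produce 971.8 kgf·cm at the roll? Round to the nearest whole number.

8675 kgf·cm

Overall ratio R = 1.16 × 0.24242 × 0.47012 = 0.1322; overall efficiency η = 0.96 × 0.97 × 0.91 = 0.8474.
Input torque = output torque / (R × η) = 971.8 / (0.1322 × 0.8474) = 8674.6 kgf·cm.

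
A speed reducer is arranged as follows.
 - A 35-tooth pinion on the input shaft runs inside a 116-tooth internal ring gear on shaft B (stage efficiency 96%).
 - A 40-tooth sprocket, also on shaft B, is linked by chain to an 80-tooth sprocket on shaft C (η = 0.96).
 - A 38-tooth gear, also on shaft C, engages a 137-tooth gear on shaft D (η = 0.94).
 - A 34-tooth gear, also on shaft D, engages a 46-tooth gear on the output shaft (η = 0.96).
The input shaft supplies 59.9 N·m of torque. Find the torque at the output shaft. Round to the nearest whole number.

1611 N·m

internal gear 116/35 = 3.3143 → τ = 59.9·3.3143·0.96 = 190.58 N·m
chain 80/40 = 2 → τ = 190.58·2·0.96 = 365.92 N·m
gear mesh 137/38 = 3.6053 → τ = 365.92·3.6053·0.94 = 1240.1 N·m
gear mesh 46/34 = 1.3529 → τ = 1240.1·1.3529·0.96 = 1610.7 N·m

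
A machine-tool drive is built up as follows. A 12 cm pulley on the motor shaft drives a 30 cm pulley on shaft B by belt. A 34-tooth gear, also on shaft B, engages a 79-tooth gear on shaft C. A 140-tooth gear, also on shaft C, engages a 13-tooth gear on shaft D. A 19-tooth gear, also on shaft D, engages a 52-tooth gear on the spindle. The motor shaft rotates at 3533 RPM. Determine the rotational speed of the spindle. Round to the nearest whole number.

Belt: ratio = 30/12 = 2.5, so shaft B turns at 3533 / 2.5 = 1413.2 RPM.
Gear mesh: ratio = 79/34 = 2.3235, so shaft C turns at 1413.2 / 2.3235 = 608.21 RPM.
Gear mesh: ratio = 13/140 = 0.092857, so shaft D turns at 608.21 / 0.092857 = 6550 RPM.
Gear mesh: ratio = 52/19 = 2.7368, so the spindle turns at 6550 / 2.7368 = 2393.3 RPM.

2393 RPM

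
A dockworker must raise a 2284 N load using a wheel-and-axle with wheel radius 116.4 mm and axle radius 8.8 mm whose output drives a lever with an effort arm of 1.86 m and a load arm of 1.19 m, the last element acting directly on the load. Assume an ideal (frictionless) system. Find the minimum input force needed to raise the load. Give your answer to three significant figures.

110 N

Wheel-and-axle MA = R/r = 116.4/8.8 = 13.227.
Lever MA = effort arm / load arm = 1.86/1.19 = 1.563.
Combined ideal MA = 13.227 × 1.563 = 20.675.
Effort = load / MA = 2284 / 20.675 = 110.47 N.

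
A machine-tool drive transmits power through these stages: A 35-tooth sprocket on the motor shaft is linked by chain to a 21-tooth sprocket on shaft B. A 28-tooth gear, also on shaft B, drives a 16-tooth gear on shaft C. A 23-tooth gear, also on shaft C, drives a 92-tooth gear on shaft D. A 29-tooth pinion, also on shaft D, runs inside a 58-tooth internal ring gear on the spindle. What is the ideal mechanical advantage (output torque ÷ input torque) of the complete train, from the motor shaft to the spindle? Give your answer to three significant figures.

2.74

Each stage contributes driven/driver: chain 21/35 = 0.6, gear mesh 16/28 = 0.57143, gear mesh 92/23 = 4, internal gear 58/29 = 2.
Overall: 0.6 × 0.57143 × 4 × 2 = 2.7429.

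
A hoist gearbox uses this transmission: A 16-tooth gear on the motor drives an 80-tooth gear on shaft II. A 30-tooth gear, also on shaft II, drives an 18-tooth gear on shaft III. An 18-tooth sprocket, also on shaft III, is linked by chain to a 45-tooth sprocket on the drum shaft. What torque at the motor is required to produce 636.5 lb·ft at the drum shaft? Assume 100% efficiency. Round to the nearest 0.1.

84.9 lb·ft

Overall ratio R = 5 × 0.6 × 2.5 = 7.5.
Input torque = output torque / R = 636.5 / 7.5 = 84.867 lb·ft.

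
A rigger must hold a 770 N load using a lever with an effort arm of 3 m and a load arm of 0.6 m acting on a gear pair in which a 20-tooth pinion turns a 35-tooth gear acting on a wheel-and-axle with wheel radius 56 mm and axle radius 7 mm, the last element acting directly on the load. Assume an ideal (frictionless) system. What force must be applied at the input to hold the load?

11 N

Lever MA = effort arm / load arm = 3/0.6 = 5.
Gear pair MA = 35/20 = 1.75.
Wheel-and-axle MA = R/r = 56/7 = 8.
Combined ideal MA = 5 × 1.75 × 8 = 70.
Effort = load / MA = 770 / 70 = 11 N.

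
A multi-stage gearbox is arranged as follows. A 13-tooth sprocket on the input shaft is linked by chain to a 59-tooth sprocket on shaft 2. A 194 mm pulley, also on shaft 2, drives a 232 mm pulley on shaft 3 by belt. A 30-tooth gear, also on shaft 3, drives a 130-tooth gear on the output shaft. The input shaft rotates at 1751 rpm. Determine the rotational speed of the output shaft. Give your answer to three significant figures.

the input shaft → shaft 2 (chain, 59/13): 1751 ÷ 4.5385 = 385.81 rpm
shaft 2 → shaft 3 (belt, 232/194): 385.81 ÷ 1.1959 = 322.62 rpm
shaft 3 → the output shaft (gear mesh, 130/30): 322.62 ÷ 4.3333 = 74.451 rpm

74.5 rpm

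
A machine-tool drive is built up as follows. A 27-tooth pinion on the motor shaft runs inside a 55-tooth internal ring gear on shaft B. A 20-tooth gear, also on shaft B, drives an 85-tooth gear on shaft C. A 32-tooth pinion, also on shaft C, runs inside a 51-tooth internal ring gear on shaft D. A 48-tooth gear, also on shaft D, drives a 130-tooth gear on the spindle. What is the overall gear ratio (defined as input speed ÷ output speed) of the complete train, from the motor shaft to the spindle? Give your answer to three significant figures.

37.4

Each stage contributes driven/driver: internal gear 55/27 = 2.037, gear mesh 85/20 = 4.25, internal gear 51/32 = 1.5938, gear mesh 130/48 = 2.7083.
Overall: 2.037 × 4.25 × 1.5938 × 2.7083 = 37.369.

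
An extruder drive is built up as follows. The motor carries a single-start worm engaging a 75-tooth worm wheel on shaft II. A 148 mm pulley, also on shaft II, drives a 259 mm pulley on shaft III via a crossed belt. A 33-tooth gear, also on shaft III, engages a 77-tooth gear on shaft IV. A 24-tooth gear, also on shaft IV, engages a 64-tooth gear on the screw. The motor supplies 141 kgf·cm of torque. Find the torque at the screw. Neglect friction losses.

After the worm (75/1): 141 × 75 = 10575 kgf·cm
After the belt (259/148): 10575 × 1.75 = 18506 kgf·cm
After the gear mesh (77/33): 18506 × 2.3333 = 43181 kgf·cm
After the gear mesh (64/24): 43181 × 2.6667 = 115150 kgf·cm

115150 kgf·cm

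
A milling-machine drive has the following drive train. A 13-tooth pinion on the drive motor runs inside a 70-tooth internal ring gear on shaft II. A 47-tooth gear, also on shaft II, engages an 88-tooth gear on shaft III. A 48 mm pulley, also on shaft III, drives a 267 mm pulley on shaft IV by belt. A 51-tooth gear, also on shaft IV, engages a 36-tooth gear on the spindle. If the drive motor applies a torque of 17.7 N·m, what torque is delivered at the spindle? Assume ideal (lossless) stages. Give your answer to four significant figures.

700.7 N·m

Internal gear: ratio = 70/13 = 5.3846; torque at shaft II = 17.7 × 5.3846 = 95.308 N·m.
Gear mesh: ratio = 88/47 = 1.8723; torque at shaft III = 95.308 × 1.8723 = 178.45 N·m.
Belt: ratio = 267/48 = 5.5625; torque at shaft IV = 178.45 × 5.5625 = 992.62 N·m.
Gear mesh: ratio = 36/51 = 0.70588; torque at the spindle = 992.62 × 0.70588 = 700.67 N·m.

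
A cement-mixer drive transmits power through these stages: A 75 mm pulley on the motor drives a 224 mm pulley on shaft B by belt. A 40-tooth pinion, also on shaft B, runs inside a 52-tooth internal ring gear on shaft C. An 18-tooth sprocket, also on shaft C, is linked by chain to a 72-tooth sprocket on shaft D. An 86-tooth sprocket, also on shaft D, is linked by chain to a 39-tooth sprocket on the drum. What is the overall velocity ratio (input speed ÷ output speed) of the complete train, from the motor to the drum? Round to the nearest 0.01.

Each stage contributes driven/driver: belt 224/75 = 2.9867, internal gear 52/40 = 1.3, chain 72/18 = 4, chain 39/86 = 0.45349.
Overall: 2.9867 × 1.3 × 4 × 0.45349 = 7.043.

7.04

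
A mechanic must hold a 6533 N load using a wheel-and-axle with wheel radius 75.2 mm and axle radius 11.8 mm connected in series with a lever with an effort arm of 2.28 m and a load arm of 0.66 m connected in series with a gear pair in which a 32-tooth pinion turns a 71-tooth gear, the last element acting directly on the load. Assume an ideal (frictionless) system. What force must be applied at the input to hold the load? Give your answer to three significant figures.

134 N

Wheel-and-axle MA = R/r = 75.2/11.8 = 6.3729.
Lever MA = effort arm / load arm = 2.28/0.66 = 3.4545.
Gear pair MA = 71/32 = 2.2188.
Combined ideal MA = 6.3729 × 3.4545 × 2.2188 = 48.847.
Effort = load / MA = 6533 / 48.847 = 133.74 N.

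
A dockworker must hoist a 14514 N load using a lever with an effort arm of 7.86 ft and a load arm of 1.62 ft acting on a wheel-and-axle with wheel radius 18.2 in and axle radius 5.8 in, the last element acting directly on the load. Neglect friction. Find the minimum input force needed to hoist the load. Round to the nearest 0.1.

953.3 N

Lever MA = effort arm / load arm = 7.86/1.62 = 4.8519.
Wheel-and-axle MA = R/r = 18.2/5.8 = 3.1379.
Combined ideal MA = 4.8519 × 3.1379 = 15.225.
Effort = load / MA = 14514 / 15.225 = 953.31 N.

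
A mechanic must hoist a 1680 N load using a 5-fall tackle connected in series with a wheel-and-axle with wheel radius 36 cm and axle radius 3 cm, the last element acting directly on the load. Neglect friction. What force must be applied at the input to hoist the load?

Block-and-tackle MA = number of supporting rope parts = 5.
Wheel-and-axle MA = R/r = 36/3 = 12.
Combined ideal MA = 5 × 12 = 60.
Effort = load / MA = 1680 / 60 = 28 N.

28 N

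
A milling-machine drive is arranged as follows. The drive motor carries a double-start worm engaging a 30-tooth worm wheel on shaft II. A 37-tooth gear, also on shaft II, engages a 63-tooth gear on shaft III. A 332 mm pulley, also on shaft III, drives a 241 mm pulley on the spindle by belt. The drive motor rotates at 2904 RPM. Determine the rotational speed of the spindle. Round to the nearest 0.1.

156.6 RPM

worm 30/2 = 15 → 2904/15 = 193.6 RPM
gear mesh 63/37 = 1.7027 → 193.6/1.7027 = 113.7 RPM
belt 241/332 = 0.7259 → 113.7/0.7259 = 156.63 RPM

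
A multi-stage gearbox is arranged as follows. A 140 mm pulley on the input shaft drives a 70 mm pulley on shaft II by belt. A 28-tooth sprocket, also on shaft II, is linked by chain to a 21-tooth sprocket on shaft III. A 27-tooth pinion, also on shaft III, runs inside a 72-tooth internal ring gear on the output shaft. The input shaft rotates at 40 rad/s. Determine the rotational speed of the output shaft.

40 rad/s

Belt: ratio = 70/140 = 0.5, so shaft II turns at 40 / 0.5 = 80 rad/s.
Chain: ratio = 21/28 = 0.75, so shaft III turns at 80 / 0.75 = 106.67 rad/s.
Internal gear: ratio = 72/27 = 2.6667, so the output shaft turns at 106.67 / 2.6667 = 40 rad/s.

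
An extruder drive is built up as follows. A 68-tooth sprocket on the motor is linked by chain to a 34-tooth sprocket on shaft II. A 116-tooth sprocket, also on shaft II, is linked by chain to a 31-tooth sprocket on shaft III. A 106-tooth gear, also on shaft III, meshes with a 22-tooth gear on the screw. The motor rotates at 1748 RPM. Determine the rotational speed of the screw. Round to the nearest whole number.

63031 RPM

the motor → shaft II (chain, 34/68): 1748 ÷ 0.5 = 3496 RPM
shaft II → shaft III (chain, 31/116): 3496 ÷ 0.26724 = 13082 RPM
shaft III → the screw (gear mesh, 22/106): 13082 ÷ 0.20755 = 63031 RPM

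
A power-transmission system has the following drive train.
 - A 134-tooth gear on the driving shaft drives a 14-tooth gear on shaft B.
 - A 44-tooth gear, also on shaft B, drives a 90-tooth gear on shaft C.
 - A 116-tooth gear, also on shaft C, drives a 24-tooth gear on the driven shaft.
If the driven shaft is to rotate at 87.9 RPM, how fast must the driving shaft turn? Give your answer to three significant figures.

Overall ratio R = 0.10448 × 2.0455 × 0.2069 = 0.044215.
Required input speed = output speed × R = 87.9 × 0.044215 = 3.8865 RPM.

3.89 RPM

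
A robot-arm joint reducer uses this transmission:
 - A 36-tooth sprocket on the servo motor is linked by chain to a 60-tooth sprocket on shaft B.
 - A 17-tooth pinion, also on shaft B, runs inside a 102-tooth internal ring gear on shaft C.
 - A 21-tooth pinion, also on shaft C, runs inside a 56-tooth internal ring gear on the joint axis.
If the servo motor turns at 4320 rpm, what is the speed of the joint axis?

162 rpm

the servo motor → shaft B (chain, 60/36): 4320 ÷ 1.6667 = 2592 rpm
shaft B → shaft C (internal gear, 102/17): 2592 ÷ 6 = 432 rpm
shaft C → the joint axis (internal gear, 56/21): 432 ÷ 2.6667 = 162 rpm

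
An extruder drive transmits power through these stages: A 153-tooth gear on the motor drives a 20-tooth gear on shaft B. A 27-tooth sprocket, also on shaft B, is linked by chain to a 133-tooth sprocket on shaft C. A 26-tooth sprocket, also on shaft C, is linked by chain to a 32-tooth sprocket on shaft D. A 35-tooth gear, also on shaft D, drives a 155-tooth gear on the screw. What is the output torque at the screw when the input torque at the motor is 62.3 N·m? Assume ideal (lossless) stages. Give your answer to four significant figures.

After the gear mesh (20/153): 62.3 × 0.13072 = 8.1438 N·m
After the chain (133/27): 8.1438 × 4.9259 = 40.116 N·m
After the chain (32/26): 40.116 × 1.2308 = 49.373 N·m
After the gear mesh (155/35): 49.373 × 4.4286 = 218.65 N·m

218.7 N·m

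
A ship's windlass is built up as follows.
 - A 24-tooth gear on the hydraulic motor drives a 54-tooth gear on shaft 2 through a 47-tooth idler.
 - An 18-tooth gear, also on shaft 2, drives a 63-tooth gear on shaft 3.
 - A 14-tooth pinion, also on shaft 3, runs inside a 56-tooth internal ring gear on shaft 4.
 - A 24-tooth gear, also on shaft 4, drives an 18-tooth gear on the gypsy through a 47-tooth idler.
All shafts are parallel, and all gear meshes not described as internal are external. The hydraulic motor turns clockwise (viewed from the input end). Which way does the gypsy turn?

the hydraulic motor → shaft 2: driver → idler → driven is 2 external meshes, 2 reversals → CW.
shaft 2 → shaft 3: external mesh, 1 reversal → CCW.
shaft 3 → shaft 4: internal mesh, same direction → CCW.
shaft 4 → the gypsy: driver → idler → driven is 2 external meshes, 2 reversals → CCW.
5 reversals in total — an odd number — so the gypsy turns opposite to the hydraulic motor.

counterclockwise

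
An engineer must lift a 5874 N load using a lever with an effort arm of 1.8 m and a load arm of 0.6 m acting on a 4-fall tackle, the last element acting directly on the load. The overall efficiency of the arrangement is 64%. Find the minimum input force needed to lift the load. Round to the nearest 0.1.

Lever MA = effort arm / load arm = 1.8/0.6 = 3.
Block-and-tackle MA = number of supporting rope parts = 4.
Combined ideal MA = 3 × 4 = 12.
Actual MA = 12 × 0.64 = 7.68.
Effort = load / actual MA = 5874 / 7.68 = 764.84 N.

764.8 N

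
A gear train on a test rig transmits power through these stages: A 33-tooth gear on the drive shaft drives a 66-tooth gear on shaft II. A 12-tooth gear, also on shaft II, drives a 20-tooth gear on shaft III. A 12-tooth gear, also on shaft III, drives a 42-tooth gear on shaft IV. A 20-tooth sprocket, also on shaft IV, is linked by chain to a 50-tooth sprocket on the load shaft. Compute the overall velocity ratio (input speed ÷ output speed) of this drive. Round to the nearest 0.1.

29.2

Each stage contributes driven/driver: gear mesh 66/33 = 2, gear mesh 20/12 = 1.6667, gear mesh 42/12 = 3.5, chain 50/20 = 2.5.
Overall: 2 × 1.6667 × 3.5 × 2.5 = 29.167.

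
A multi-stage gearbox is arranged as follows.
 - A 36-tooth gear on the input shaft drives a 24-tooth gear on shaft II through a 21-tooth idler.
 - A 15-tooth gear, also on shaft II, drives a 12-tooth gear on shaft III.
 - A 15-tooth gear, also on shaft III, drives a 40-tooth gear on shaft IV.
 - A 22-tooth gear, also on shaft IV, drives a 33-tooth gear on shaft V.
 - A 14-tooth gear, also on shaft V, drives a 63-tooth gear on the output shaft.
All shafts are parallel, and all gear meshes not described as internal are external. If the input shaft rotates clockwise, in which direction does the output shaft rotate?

clockwise

the input shaft → shaft II: driver → idler → driven is 2 external meshes, 2 reversals → CW.
shaft II → shaft III: external mesh, 1 reversal → CCW.
shaft III → shaft IV: external mesh, 1 reversal → CW.
shaft IV → shaft V: external mesh, 1 reversal → CCW.
shaft V → the output shaft: external mesh, 1 reversal → CW.
6 reversals in total — an even number — so the output shaft turns the same way as the input shaft.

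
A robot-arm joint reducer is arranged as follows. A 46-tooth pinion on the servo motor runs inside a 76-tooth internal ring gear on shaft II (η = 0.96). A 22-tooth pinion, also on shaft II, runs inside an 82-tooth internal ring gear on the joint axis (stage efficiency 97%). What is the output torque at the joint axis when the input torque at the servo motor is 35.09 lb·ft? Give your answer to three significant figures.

201 lb·ft

internal gear 76/46 = 1.6522 → τ = 35.09·1.6522·0.96 = 55.656 lb·ft
internal gear 82/22 = 3.7273 → τ = 55.656·3.7273·0.97 = 201.22 lb·ft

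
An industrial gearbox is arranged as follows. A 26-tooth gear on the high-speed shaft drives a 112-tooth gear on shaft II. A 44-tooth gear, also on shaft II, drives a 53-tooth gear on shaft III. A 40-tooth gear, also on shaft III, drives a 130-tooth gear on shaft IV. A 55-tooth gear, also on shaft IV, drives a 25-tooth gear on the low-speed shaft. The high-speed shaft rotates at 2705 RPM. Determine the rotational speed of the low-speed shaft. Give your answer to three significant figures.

353 RPM

gear mesh 112/26 = 4.3077 → 2705/4.3077 = 627.95 RPM
gear mesh 53/44 = 1.2045 → 627.95/1.2045 = 521.31 RPM
gear mesh 130/40 = 3.25 → 521.31/3.25 = 160.4 RPM
gear mesh 25/55 = 0.45455 → 160.4/0.45455 = 352.89 RPM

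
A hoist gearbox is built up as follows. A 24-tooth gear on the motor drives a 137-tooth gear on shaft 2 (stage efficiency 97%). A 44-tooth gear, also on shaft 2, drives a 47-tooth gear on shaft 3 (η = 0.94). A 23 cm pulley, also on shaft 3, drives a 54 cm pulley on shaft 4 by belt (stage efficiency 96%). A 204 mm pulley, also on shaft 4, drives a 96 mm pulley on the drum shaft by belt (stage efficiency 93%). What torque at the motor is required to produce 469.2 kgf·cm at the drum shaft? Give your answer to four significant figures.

85.55 kgf·cm

Overall ratio R = 5.7083 × 1.0682 × 2.3478 × 0.47059 = 6.7369; overall efficiency η = 0.97 × 0.94 × 0.96 × 0.93 = 0.8141.
Input torque = output torque / (R × η) = 469.2 / (6.7369 × 0.8141) = 85.554 kgf·cm.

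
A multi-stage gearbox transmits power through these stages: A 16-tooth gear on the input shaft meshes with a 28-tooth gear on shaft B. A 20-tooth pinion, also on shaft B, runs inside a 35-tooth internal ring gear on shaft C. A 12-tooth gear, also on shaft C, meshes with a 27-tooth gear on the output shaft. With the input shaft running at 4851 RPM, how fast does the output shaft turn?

the input shaft → shaft B (gear mesh, 28/16): 4851 ÷ 1.75 = 2772 RPM
shaft B → shaft C (internal gear, 35/20): 2772 ÷ 1.75 = 1584 RPM
shaft C → the output shaft (gear mesh, 27/12): 1584 ÷ 2.25 = 704 RPM

704 RPM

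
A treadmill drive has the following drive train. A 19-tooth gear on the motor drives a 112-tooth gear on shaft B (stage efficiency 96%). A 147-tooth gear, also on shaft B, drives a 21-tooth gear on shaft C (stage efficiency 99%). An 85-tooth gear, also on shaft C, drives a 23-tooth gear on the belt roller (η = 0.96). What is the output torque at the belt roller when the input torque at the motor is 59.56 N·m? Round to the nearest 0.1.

gear mesh 112/19 = 5.8947 → τ = 59.56·5.8947·0.96 = 337.05 N·m
gear mesh 21/147 = 0.14286 → τ = 337.05·0.14286·0.99 = 47.668 N·m
gear mesh 23/85 = 0.27059 → τ = 47.668·0.27059·0.96 = 12.382 N·m

12.4 N·m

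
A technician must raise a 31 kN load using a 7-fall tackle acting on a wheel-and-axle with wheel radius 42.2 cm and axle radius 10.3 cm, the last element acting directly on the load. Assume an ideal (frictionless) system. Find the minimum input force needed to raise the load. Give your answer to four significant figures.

Block-and-tackle MA = number of supporting rope parts = 7.
Wheel-and-axle MA = R/r = 42.2/10.3 = 4.0971.
Combined ideal MA = 7 × 4.0971 = 28.68.
Effort = load / MA = 31 / 28.68 = 1.0809 kN.

1.081 kN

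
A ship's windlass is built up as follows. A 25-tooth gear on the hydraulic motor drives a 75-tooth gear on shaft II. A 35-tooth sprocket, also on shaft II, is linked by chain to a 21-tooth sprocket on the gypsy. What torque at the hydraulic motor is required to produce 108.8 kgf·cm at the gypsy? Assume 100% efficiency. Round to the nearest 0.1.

60.4 kgf·cm

Overall ratio R = 3 × 0.6 = 1.8.
Input torque = output torque / R = 108.8 / 1.8 = 60.444 kgf·cm.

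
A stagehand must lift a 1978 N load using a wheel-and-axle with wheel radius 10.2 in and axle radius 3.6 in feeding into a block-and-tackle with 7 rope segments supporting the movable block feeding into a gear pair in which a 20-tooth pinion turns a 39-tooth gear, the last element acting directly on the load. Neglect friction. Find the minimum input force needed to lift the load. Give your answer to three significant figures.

Wheel-and-axle MA = R/r = 10.2/3.6 = 2.8333.
Block-and-tackle MA = number of supporting rope parts = 7.
Gear pair MA = 39/20 = 1.95.
Combined ideal MA = 2.8333 × 7 × 1.95 = 38.675.
Effort = load / MA = 1978 / 38.675 = 51.144 N.

51.1 N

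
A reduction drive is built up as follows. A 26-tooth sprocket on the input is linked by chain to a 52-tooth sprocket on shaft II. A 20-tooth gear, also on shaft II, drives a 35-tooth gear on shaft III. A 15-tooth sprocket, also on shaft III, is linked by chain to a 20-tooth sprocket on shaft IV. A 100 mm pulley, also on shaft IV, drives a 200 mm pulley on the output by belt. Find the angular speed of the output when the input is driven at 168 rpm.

Chain: ratio = 52/26 = 2, so shaft II turns at 168 / 2 = 84 rpm.
Gear mesh: ratio = 35/20 = 1.75, so shaft III turns at 84 / 1.75 = 48 rpm.
Chain: ratio = 20/15 = 1.3333, so shaft IV turns at 48 / 1.3333 = 36 rpm.
Belt: ratio = 200/100 = 2, so the output turns at 36 / 2 = 18 rpm.

18 rpm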